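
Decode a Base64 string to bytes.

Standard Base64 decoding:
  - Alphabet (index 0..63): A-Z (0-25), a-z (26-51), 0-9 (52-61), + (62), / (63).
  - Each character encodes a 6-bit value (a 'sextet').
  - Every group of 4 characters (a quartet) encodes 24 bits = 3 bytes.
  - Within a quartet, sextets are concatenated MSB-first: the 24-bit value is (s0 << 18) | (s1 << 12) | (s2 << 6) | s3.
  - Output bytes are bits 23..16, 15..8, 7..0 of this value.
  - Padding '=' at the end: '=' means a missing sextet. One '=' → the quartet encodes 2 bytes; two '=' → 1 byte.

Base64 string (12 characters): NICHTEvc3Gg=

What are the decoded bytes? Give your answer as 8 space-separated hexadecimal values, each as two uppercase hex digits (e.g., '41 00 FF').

After char 0 ('N'=13): chars_in_quartet=1 acc=0xD bytes_emitted=0
After char 1 ('I'=8): chars_in_quartet=2 acc=0x348 bytes_emitted=0
After char 2 ('C'=2): chars_in_quartet=3 acc=0xD202 bytes_emitted=0
After char 3 ('H'=7): chars_in_quartet=4 acc=0x348087 -> emit 34 80 87, reset; bytes_emitted=3
After char 4 ('T'=19): chars_in_quartet=1 acc=0x13 bytes_emitted=3
After char 5 ('E'=4): chars_in_quartet=2 acc=0x4C4 bytes_emitted=3
After char 6 ('v'=47): chars_in_quartet=3 acc=0x1312F bytes_emitted=3
After char 7 ('c'=28): chars_in_quartet=4 acc=0x4C4BDC -> emit 4C 4B DC, reset; bytes_emitted=6
After char 8 ('3'=55): chars_in_quartet=1 acc=0x37 bytes_emitted=6
After char 9 ('G'=6): chars_in_quartet=2 acc=0xDC6 bytes_emitted=6
After char 10 ('g'=32): chars_in_quartet=3 acc=0x371A0 bytes_emitted=6
Padding '=': partial quartet acc=0x371A0 -> emit DC 68; bytes_emitted=8

Answer: 34 80 87 4C 4B DC DC 68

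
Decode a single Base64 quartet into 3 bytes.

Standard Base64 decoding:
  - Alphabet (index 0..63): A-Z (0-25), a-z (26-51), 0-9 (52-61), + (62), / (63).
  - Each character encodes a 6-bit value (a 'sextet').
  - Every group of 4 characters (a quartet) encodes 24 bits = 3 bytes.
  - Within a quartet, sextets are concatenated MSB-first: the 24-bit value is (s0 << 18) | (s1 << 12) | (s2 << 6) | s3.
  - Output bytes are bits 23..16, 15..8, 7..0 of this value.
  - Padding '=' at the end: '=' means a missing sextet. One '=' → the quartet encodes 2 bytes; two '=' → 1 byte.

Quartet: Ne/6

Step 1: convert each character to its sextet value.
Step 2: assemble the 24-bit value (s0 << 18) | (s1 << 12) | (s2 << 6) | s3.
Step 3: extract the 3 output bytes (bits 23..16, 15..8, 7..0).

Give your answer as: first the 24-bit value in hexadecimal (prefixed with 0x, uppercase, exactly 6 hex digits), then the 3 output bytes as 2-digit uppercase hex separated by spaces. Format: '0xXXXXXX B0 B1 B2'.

Answer: 0x35EFFA 35 EF FA

Derivation:
Sextets: N=13, e=30, /=63, 6=58
24-bit: (13<<18) | (30<<12) | (63<<6) | 58
      = 0x340000 | 0x01E000 | 0x000FC0 | 0x00003A
      = 0x35EFFA
Bytes: (v>>16)&0xFF=35, (v>>8)&0xFF=EF, v&0xFF=FA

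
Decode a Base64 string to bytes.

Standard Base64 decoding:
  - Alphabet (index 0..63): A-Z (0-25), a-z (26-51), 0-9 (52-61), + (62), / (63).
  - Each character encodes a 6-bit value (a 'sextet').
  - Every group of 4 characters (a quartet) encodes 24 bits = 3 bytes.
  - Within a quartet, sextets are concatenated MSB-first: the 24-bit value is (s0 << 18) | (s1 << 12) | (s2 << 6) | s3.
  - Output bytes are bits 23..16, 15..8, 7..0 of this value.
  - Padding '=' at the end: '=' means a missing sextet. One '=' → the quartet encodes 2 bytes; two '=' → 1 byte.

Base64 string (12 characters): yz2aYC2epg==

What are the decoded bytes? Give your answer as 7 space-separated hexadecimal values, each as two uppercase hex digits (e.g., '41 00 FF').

Answer: CB 3D 9A 60 2D 9E A6

Derivation:
After char 0 ('y'=50): chars_in_quartet=1 acc=0x32 bytes_emitted=0
After char 1 ('z'=51): chars_in_quartet=2 acc=0xCB3 bytes_emitted=0
After char 2 ('2'=54): chars_in_quartet=3 acc=0x32CF6 bytes_emitted=0
After char 3 ('a'=26): chars_in_quartet=4 acc=0xCB3D9A -> emit CB 3D 9A, reset; bytes_emitted=3
After char 4 ('Y'=24): chars_in_quartet=1 acc=0x18 bytes_emitted=3
After char 5 ('C'=2): chars_in_quartet=2 acc=0x602 bytes_emitted=3
After char 6 ('2'=54): chars_in_quartet=3 acc=0x180B6 bytes_emitted=3
After char 7 ('e'=30): chars_in_quartet=4 acc=0x602D9E -> emit 60 2D 9E, reset; bytes_emitted=6
After char 8 ('p'=41): chars_in_quartet=1 acc=0x29 bytes_emitted=6
After char 9 ('g'=32): chars_in_quartet=2 acc=0xA60 bytes_emitted=6
Padding '==': partial quartet acc=0xA60 -> emit A6; bytes_emitted=7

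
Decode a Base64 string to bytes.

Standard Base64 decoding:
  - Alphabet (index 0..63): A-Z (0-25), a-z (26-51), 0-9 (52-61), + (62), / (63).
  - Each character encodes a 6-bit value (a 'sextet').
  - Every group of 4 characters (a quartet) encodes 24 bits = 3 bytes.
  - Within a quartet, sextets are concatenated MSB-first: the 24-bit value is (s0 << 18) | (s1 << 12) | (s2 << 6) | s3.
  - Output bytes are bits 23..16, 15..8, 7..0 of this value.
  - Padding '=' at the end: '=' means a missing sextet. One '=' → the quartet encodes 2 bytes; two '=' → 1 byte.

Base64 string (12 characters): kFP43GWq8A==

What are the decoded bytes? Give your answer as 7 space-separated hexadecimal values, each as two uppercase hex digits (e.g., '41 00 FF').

After char 0 ('k'=36): chars_in_quartet=1 acc=0x24 bytes_emitted=0
After char 1 ('F'=5): chars_in_quartet=2 acc=0x905 bytes_emitted=0
After char 2 ('P'=15): chars_in_quartet=3 acc=0x2414F bytes_emitted=0
After char 3 ('4'=56): chars_in_quartet=4 acc=0x9053F8 -> emit 90 53 F8, reset; bytes_emitted=3
After char 4 ('3'=55): chars_in_quartet=1 acc=0x37 bytes_emitted=3
After char 5 ('G'=6): chars_in_quartet=2 acc=0xDC6 bytes_emitted=3
After char 6 ('W'=22): chars_in_quartet=3 acc=0x37196 bytes_emitted=3
After char 7 ('q'=42): chars_in_quartet=4 acc=0xDC65AA -> emit DC 65 AA, reset; bytes_emitted=6
After char 8 ('8'=60): chars_in_quartet=1 acc=0x3C bytes_emitted=6
After char 9 ('A'=0): chars_in_quartet=2 acc=0xF00 bytes_emitted=6
Padding '==': partial quartet acc=0xF00 -> emit F0; bytes_emitted=7

Answer: 90 53 F8 DC 65 AA F0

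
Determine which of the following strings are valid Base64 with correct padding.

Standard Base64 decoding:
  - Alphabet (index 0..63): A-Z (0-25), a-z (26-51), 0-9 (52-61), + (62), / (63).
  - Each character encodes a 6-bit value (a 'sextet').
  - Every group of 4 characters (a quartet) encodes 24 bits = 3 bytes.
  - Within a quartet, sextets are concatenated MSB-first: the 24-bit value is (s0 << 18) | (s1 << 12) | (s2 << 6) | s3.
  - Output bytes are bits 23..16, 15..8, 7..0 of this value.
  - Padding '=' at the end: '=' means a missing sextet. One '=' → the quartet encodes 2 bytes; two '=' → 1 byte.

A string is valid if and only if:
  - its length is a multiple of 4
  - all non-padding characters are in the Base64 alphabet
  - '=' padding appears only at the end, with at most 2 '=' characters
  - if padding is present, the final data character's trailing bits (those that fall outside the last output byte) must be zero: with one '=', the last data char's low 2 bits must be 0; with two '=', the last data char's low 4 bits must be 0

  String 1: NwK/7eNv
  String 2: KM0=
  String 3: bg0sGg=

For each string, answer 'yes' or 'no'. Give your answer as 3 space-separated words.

String 1: 'NwK/7eNv' → valid
String 2: 'KM0=' → valid
String 3: 'bg0sGg=' → invalid (len=7 not mult of 4)

Answer: yes yes no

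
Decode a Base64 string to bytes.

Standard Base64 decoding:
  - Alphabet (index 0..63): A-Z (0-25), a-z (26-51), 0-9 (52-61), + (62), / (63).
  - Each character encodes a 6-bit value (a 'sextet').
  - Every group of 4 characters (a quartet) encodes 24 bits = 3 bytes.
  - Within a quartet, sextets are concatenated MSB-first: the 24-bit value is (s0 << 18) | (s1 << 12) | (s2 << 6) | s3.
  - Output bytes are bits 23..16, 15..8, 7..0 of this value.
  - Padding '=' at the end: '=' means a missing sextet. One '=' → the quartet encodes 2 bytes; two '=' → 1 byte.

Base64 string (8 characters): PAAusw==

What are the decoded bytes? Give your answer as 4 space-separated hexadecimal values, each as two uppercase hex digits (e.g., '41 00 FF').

After char 0 ('P'=15): chars_in_quartet=1 acc=0xF bytes_emitted=0
After char 1 ('A'=0): chars_in_quartet=2 acc=0x3C0 bytes_emitted=0
After char 2 ('A'=0): chars_in_quartet=3 acc=0xF000 bytes_emitted=0
After char 3 ('u'=46): chars_in_quartet=4 acc=0x3C002E -> emit 3C 00 2E, reset; bytes_emitted=3
After char 4 ('s'=44): chars_in_quartet=1 acc=0x2C bytes_emitted=3
After char 5 ('w'=48): chars_in_quartet=2 acc=0xB30 bytes_emitted=3
Padding '==': partial quartet acc=0xB30 -> emit B3; bytes_emitted=4

Answer: 3C 00 2E B3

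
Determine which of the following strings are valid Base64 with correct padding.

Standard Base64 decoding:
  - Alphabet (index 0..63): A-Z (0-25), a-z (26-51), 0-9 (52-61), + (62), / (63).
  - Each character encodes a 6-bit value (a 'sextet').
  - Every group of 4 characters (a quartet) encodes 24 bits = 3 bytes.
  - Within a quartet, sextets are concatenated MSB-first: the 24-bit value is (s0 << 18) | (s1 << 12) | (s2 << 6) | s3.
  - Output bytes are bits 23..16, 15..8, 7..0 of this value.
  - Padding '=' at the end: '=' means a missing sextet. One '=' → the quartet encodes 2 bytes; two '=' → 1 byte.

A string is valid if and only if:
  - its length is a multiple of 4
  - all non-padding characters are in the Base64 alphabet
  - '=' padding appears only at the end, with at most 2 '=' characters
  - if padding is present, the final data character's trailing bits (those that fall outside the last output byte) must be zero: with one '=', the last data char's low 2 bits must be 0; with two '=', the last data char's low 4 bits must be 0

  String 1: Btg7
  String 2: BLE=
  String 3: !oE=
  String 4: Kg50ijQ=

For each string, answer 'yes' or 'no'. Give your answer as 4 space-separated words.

String 1: 'Btg7' → valid
String 2: 'BLE=' → valid
String 3: '!oE=' → invalid (bad char(s): ['!'])
String 4: 'Kg50ijQ=' → valid

Answer: yes yes no yes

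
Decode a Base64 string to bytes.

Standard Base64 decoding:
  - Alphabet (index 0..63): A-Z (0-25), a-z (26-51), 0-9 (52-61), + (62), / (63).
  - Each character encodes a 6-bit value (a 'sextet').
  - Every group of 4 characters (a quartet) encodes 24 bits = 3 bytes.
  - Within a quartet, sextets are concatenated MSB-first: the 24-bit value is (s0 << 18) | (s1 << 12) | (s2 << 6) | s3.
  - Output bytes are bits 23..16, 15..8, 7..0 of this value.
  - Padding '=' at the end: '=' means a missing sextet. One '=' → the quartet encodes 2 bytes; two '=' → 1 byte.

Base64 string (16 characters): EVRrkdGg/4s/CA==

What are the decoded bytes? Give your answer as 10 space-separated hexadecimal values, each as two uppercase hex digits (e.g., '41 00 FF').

Answer: 11 54 6B 91 D1 A0 FF 8B 3F 08

Derivation:
After char 0 ('E'=4): chars_in_quartet=1 acc=0x4 bytes_emitted=0
After char 1 ('V'=21): chars_in_quartet=2 acc=0x115 bytes_emitted=0
After char 2 ('R'=17): chars_in_quartet=3 acc=0x4551 bytes_emitted=0
After char 3 ('r'=43): chars_in_quartet=4 acc=0x11546B -> emit 11 54 6B, reset; bytes_emitted=3
After char 4 ('k'=36): chars_in_quartet=1 acc=0x24 bytes_emitted=3
After char 5 ('d'=29): chars_in_quartet=2 acc=0x91D bytes_emitted=3
After char 6 ('G'=6): chars_in_quartet=3 acc=0x24746 bytes_emitted=3
After char 7 ('g'=32): chars_in_quartet=4 acc=0x91D1A0 -> emit 91 D1 A0, reset; bytes_emitted=6
After char 8 ('/'=63): chars_in_quartet=1 acc=0x3F bytes_emitted=6
After char 9 ('4'=56): chars_in_quartet=2 acc=0xFF8 bytes_emitted=6
After char 10 ('s'=44): chars_in_quartet=3 acc=0x3FE2C bytes_emitted=6
After char 11 ('/'=63): chars_in_quartet=4 acc=0xFF8B3F -> emit FF 8B 3F, reset; bytes_emitted=9
After char 12 ('C'=2): chars_in_quartet=1 acc=0x2 bytes_emitted=9
After char 13 ('A'=0): chars_in_quartet=2 acc=0x80 bytes_emitted=9
Padding '==': partial quartet acc=0x80 -> emit 08; bytes_emitted=10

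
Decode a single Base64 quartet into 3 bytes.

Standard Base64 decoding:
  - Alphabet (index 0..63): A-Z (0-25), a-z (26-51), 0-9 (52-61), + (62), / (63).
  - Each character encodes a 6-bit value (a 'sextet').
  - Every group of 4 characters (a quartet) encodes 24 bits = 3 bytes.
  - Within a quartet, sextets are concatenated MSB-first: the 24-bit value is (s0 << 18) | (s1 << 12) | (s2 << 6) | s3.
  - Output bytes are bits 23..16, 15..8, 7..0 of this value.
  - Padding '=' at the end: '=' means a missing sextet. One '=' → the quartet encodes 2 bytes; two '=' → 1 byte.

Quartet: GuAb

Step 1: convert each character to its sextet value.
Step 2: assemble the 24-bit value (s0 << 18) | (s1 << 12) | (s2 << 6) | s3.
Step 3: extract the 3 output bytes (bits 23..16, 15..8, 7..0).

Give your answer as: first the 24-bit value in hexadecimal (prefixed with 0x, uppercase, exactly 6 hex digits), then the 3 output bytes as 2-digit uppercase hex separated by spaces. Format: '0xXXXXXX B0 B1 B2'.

Sextets: G=6, u=46, A=0, b=27
24-bit: (6<<18) | (46<<12) | (0<<6) | 27
      = 0x180000 | 0x02E000 | 0x000000 | 0x00001B
      = 0x1AE01B
Bytes: (v>>16)&0xFF=1A, (v>>8)&0xFF=E0, v&0xFF=1B

Answer: 0x1AE01B 1A E0 1B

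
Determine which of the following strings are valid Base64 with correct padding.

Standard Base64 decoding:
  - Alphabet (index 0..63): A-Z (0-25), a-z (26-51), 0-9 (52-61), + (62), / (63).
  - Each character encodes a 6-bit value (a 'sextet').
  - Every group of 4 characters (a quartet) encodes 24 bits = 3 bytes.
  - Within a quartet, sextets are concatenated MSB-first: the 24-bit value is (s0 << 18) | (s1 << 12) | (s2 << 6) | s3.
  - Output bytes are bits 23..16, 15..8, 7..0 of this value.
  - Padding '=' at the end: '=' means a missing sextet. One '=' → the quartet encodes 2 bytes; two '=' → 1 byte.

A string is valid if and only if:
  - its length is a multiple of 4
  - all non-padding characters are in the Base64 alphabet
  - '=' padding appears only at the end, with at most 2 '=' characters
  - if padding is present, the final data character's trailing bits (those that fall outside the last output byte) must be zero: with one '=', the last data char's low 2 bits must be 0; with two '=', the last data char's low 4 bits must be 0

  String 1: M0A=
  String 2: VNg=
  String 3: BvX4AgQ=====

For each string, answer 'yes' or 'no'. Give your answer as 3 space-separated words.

Answer: yes yes no

Derivation:
String 1: 'M0A=' → valid
String 2: 'VNg=' → valid
String 3: 'BvX4AgQ=====' → invalid (5 pad chars (max 2))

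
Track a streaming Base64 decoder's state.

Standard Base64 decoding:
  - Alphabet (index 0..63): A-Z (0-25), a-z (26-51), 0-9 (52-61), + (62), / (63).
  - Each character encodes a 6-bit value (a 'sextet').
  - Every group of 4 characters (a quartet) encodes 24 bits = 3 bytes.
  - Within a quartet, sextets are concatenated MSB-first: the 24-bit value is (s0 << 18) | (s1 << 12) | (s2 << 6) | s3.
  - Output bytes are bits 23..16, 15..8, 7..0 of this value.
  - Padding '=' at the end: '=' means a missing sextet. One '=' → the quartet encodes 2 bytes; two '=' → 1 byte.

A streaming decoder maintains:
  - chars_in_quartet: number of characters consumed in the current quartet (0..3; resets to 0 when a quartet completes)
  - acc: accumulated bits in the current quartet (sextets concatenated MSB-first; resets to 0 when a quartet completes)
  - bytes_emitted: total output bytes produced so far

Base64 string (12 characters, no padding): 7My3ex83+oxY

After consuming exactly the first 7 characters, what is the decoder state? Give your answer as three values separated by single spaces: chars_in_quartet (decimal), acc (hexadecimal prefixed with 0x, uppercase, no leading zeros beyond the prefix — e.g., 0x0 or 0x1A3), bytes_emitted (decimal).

Answer: 3 0x1EC7C 3

Derivation:
After char 0 ('7'=59): chars_in_quartet=1 acc=0x3B bytes_emitted=0
After char 1 ('M'=12): chars_in_quartet=2 acc=0xECC bytes_emitted=0
After char 2 ('y'=50): chars_in_quartet=3 acc=0x3B332 bytes_emitted=0
After char 3 ('3'=55): chars_in_quartet=4 acc=0xECCCB7 -> emit EC CC B7, reset; bytes_emitted=3
After char 4 ('e'=30): chars_in_quartet=1 acc=0x1E bytes_emitted=3
After char 5 ('x'=49): chars_in_quartet=2 acc=0x7B1 bytes_emitted=3
After char 6 ('8'=60): chars_in_quartet=3 acc=0x1EC7C bytes_emitted=3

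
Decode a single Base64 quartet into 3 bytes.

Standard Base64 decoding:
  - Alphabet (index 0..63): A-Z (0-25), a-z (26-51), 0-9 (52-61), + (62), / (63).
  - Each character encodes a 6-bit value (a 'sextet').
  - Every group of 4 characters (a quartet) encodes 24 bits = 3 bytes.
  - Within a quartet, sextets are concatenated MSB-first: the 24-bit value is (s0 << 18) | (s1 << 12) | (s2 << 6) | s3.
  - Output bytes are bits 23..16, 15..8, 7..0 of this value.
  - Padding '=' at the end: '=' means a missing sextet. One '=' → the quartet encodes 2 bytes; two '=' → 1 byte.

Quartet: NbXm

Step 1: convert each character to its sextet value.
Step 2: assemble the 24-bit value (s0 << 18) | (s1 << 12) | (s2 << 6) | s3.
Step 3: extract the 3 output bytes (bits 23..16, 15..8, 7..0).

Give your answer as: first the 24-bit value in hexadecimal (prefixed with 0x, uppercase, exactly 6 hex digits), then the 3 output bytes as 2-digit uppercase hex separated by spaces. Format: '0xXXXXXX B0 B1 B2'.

Sextets: N=13, b=27, X=23, m=38
24-bit: (13<<18) | (27<<12) | (23<<6) | 38
      = 0x340000 | 0x01B000 | 0x0005C0 | 0x000026
      = 0x35B5E6
Bytes: (v>>16)&0xFF=35, (v>>8)&0xFF=B5, v&0xFF=E6

Answer: 0x35B5E6 35 B5 E6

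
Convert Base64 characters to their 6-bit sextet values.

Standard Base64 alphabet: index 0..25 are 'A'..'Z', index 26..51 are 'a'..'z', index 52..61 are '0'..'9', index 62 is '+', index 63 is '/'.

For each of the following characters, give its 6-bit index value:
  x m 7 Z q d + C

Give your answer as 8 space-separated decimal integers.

'x': a..z range, 26 + ord('x') − ord('a') = 49
'm': a..z range, 26 + ord('m') − ord('a') = 38
'7': 0..9 range, 52 + ord('7') − ord('0') = 59
'Z': A..Z range, ord('Z') − ord('A') = 25
'q': a..z range, 26 + ord('q') − ord('a') = 42
'd': a..z range, 26 + ord('d') − ord('a') = 29
'+': index 62
'C': A..Z range, ord('C') − ord('A') = 2

Answer: 49 38 59 25 42 29 62 2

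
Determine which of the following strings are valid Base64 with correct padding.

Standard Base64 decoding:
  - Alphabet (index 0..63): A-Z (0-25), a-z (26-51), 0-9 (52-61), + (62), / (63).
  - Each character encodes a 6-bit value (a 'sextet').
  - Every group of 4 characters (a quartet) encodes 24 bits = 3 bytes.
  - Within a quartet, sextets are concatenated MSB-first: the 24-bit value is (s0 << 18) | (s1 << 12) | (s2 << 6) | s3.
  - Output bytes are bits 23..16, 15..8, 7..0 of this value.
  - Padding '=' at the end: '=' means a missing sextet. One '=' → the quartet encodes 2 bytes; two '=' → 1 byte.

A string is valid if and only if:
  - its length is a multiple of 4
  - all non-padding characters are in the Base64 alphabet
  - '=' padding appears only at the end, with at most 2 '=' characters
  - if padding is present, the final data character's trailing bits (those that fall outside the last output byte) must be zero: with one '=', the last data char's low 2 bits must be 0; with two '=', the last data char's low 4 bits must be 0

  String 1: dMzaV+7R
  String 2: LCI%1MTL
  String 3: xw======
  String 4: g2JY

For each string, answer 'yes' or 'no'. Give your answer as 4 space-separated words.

Answer: yes no no yes

Derivation:
String 1: 'dMzaV+7R' → valid
String 2: 'LCI%1MTL' → invalid (bad char(s): ['%'])
String 3: 'xw======' → invalid (6 pad chars (max 2))
String 4: 'g2JY' → valid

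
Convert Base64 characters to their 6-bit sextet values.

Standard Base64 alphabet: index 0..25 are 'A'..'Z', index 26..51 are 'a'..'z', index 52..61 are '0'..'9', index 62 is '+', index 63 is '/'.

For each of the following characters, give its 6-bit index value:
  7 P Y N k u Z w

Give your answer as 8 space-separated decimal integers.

Answer: 59 15 24 13 36 46 25 48

Derivation:
'7': 0..9 range, 52 + ord('7') − ord('0') = 59
'P': A..Z range, ord('P') − ord('A') = 15
'Y': A..Z range, ord('Y') − ord('A') = 24
'N': A..Z range, ord('N') − ord('A') = 13
'k': a..z range, 26 + ord('k') − ord('a') = 36
'u': a..z range, 26 + ord('u') − ord('a') = 46
'Z': A..Z range, ord('Z') − ord('A') = 25
'w': a..z range, 26 + ord('w') − ord('a') = 48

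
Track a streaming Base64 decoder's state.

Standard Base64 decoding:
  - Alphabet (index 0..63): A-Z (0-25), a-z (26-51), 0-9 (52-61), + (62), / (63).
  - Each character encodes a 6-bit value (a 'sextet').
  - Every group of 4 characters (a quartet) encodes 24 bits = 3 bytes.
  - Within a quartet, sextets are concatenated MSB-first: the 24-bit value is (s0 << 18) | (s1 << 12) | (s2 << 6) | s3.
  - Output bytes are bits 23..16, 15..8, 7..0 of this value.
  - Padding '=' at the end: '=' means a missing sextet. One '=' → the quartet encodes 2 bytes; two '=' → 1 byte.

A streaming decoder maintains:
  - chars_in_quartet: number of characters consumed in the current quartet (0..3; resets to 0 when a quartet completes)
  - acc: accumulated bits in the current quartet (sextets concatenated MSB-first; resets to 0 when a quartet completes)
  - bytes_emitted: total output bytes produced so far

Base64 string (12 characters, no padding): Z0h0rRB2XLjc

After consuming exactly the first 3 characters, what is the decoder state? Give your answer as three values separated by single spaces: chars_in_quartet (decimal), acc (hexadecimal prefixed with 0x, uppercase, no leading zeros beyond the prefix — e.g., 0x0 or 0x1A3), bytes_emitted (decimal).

After char 0 ('Z'=25): chars_in_quartet=1 acc=0x19 bytes_emitted=0
After char 1 ('0'=52): chars_in_quartet=2 acc=0x674 bytes_emitted=0
After char 2 ('h'=33): chars_in_quartet=3 acc=0x19D21 bytes_emitted=0

Answer: 3 0x19D21 0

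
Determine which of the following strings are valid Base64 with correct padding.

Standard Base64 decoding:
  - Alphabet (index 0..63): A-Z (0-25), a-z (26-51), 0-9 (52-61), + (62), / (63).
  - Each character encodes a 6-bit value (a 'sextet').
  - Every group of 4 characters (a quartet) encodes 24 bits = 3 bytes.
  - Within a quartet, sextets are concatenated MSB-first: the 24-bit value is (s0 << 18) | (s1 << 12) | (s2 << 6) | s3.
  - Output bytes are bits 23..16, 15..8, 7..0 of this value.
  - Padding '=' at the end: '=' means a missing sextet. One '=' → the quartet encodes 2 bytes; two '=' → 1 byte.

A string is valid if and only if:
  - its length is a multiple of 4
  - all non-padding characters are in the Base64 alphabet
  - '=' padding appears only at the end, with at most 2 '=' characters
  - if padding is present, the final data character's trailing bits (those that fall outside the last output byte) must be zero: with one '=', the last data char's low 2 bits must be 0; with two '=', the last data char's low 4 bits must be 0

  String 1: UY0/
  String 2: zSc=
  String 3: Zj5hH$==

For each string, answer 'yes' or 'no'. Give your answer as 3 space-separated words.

Answer: yes yes no

Derivation:
String 1: 'UY0/' → valid
String 2: 'zSc=' → valid
String 3: 'Zj5hH$==' → invalid (bad char(s): ['$'])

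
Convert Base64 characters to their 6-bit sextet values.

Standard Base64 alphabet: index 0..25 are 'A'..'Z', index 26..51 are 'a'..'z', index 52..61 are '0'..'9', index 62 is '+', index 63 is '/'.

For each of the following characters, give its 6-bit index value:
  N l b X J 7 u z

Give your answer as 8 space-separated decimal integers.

Answer: 13 37 27 23 9 59 46 51

Derivation:
'N': A..Z range, ord('N') − ord('A') = 13
'l': a..z range, 26 + ord('l') − ord('a') = 37
'b': a..z range, 26 + ord('b') − ord('a') = 27
'X': A..Z range, ord('X') − ord('A') = 23
'J': A..Z range, ord('J') − ord('A') = 9
'7': 0..9 range, 52 + ord('7') − ord('0') = 59
'u': a..z range, 26 + ord('u') − ord('a') = 46
'z': a..z range, 26 + ord('z') − ord('a') = 51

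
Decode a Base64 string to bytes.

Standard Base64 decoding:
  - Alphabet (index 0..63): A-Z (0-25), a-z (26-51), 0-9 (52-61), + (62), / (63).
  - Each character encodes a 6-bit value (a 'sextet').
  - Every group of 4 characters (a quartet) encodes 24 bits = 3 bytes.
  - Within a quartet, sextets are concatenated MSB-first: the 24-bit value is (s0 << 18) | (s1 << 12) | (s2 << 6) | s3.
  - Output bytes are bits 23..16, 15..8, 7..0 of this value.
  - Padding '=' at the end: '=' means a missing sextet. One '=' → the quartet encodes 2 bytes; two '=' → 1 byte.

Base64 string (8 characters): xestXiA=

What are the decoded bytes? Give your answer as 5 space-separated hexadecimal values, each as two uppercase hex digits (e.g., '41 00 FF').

Answer: C5 EB 2D 5E 20

Derivation:
After char 0 ('x'=49): chars_in_quartet=1 acc=0x31 bytes_emitted=0
After char 1 ('e'=30): chars_in_quartet=2 acc=0xC5E bytes_emitted=0
After char 2 ('s'=44): chars_in_quartet=3 acc=0x317AC bytes_emitted=0
After char 3 ('t'=45): chars_in_quartet=4 acc=0xC5EB2D -> emit C5 EB 2D, reset; bytes_emitted=3
After char 4 ('X'=23): chars_in_quartet=1 acc=0x17 bytes_emitted=3
After char 5 ('i'=34): chars_in_quartet=2 acc=0x5E2 bytes_emitted=3
After char 6 ('A'=0): chars_in_quartet=3 acc=0x17880 bytes_emitted=3
Padding '=': partial quartet acc=0x17880 -> emit 5E 20; bytes_emitted=5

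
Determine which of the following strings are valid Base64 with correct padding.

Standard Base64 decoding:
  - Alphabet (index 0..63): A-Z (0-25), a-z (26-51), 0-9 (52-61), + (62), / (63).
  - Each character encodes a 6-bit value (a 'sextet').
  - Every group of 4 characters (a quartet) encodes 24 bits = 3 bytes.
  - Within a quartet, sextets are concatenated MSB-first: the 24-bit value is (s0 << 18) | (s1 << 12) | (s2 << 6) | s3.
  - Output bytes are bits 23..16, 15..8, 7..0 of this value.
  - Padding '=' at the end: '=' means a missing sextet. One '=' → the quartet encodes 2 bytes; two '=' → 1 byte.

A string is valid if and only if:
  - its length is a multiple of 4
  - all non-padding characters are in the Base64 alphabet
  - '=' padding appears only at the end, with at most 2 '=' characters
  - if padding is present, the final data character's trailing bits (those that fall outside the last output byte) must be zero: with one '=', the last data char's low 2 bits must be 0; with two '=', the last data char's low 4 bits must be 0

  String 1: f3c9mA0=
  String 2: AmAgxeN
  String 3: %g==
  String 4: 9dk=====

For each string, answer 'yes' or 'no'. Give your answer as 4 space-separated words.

Answer: yes no no no

Derivation:
String 1: 'f3c9mA0=' → valid
String 2: 'AmAgxeN' → invalid (len=7 not mult of 4)
String 3: '%g==' → invalid (bad char(s): ['%'])
String 4: '9dk=====' → invalid (5 pad chars (max 2))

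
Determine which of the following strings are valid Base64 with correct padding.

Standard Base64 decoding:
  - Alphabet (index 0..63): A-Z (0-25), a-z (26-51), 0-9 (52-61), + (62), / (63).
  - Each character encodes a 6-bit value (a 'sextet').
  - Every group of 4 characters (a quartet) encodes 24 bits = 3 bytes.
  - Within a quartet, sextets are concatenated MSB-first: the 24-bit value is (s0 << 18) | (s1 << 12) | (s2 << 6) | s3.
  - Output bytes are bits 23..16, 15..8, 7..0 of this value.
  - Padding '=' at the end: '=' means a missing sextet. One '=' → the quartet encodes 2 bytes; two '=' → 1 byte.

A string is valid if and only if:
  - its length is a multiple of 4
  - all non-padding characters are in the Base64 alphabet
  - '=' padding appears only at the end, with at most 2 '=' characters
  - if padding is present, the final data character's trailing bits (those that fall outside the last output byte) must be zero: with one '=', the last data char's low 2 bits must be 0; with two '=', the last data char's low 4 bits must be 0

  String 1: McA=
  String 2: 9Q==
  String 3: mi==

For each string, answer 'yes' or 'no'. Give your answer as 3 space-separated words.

Answer: yes yes no

Derivation:
String 1: 'McA=' → valid
String 2: '9Q==' → valid
String 3: 'mi==' → invalid (bad trailing bits)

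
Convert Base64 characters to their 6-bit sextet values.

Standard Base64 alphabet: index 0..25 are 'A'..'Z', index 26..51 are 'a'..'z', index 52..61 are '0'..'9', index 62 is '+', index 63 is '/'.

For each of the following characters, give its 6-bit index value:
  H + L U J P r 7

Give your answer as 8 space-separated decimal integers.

'H': A..Z range, ord('H') − ord('A') = 7
'+': index 62
'L': A..Z range, ord('L') − ord('A') = 11
'U': A..Z range, ord('U') − ord('A') = 20
'J': A..Z range, ord('J') − ord('A') = 9
'P': A..Z range, ord('P') − ord('A') = 15
'r': a..z range, 26 + ord('r') − ord('a') = 43
'7': 0..9 range, 52 + ord('7') − ord('0') = 59

Answer: 7 62 11 20 9 15 43 59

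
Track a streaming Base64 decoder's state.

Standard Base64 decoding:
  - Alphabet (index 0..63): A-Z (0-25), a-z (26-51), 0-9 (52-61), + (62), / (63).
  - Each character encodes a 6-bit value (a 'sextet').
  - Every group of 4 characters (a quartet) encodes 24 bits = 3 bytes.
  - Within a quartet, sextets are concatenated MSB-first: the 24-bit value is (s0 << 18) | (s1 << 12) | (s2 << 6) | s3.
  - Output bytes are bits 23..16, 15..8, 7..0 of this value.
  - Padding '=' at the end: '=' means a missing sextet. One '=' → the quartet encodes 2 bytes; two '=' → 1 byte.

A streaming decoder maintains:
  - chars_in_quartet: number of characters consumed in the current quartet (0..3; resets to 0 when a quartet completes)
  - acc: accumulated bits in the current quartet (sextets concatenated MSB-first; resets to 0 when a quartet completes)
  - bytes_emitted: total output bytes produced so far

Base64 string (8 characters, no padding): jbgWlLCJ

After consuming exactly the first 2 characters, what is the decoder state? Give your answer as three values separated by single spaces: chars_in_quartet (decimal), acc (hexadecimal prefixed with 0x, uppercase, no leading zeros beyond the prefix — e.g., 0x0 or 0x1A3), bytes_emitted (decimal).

Answer: 2 0x8DB 0

Derivation:
After char 0 ('j'=35): chars_in_quartet=1 acc=0x23 bytes_emitted=0
After char 1 ('b'=27): chars_in_quartet=2 acc=0x8DB bytes_emitted=0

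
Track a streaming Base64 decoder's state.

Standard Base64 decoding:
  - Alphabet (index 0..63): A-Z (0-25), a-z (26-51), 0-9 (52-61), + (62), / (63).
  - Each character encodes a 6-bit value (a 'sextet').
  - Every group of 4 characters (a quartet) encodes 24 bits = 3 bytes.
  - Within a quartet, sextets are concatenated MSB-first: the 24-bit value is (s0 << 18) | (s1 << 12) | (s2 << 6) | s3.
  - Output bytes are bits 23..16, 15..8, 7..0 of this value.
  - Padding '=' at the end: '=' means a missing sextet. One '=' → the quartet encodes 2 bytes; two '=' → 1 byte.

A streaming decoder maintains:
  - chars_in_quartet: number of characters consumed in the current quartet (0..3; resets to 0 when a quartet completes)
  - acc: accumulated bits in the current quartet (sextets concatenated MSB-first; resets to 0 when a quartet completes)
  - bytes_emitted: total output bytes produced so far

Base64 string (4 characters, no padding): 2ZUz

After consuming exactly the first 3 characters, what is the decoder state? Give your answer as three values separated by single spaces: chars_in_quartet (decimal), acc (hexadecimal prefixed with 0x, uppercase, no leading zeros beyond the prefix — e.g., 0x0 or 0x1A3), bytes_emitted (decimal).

Answer: 3 0x36654 0

Derivation:
After char 0 ('2'=54): chars_in_quartet=1 acc=0x36 bytes_emitted=0
After char 1 ('Z'=25): chars_in_quartet=2 acc=0xD99 bytes_emitted=0
After char 2 ('U'=20): chars_in_quartet=3 acc=0x36654 bytes_emitted=0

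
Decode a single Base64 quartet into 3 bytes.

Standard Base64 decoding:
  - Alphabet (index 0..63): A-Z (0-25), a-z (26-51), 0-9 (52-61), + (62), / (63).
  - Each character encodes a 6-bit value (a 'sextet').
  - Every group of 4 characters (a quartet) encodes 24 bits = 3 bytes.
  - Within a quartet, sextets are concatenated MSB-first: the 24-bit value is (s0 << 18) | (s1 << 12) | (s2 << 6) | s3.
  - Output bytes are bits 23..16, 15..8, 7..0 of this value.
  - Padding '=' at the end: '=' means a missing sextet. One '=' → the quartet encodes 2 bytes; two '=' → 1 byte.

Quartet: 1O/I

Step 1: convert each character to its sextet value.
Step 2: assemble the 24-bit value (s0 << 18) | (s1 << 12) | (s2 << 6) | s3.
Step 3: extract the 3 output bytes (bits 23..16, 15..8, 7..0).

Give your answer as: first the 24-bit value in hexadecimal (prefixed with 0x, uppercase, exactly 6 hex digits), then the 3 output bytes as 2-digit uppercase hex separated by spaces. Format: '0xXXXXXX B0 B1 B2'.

Sextets: 1=53, O=14, /=63, I=8
24-bit: (53<<18) | (14<<12) | (63<<6) | 8
      = 0xD40000 | 0x00E000 | 0x000FC0 | 0x000008
      = 0xD4EFC8
Bytes: (v>>16)&0xFF=D4, (v>>8)&0xFF=EF, v&0xFF=C8

Answer: 0xD4EFC8 D4 EF C8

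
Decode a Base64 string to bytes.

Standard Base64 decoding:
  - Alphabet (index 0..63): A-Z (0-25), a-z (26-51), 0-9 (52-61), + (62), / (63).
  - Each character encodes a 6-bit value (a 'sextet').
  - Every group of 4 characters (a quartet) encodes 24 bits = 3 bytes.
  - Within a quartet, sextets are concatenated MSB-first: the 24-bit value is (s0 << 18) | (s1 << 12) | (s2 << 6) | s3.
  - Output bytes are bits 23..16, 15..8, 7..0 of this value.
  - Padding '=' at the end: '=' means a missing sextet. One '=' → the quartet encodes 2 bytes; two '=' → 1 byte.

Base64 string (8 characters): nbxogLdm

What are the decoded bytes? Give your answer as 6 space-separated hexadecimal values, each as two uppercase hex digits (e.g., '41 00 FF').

After char 0 ('n'=39): chars_in_quartet=1 acc=0x27 bytes_emitted=0
After char 1 ('b'=27): chars_in_quartet=2 acc=0x9DB bytes_emitted=0
After char 2 ('x'=49): chars_in_quartet=3 acc=0x276F1 bytes_emitted=0
After char 3 ('o'=40): chars_in_quartet=4 acc=0x9DBC68 -> emit 9D BC 68, reset; bytes_emitted=3
After char 4 ('g'=32): chars_in_quartet=1 acc=0x20 bytes_emitted=3
After char 5 ('L'=11): chars_in_quartet=2 acc=0x80B bytes_emitted=3
After char 6 ('d'=29): chars_in_quartet=3 acc=0x202DD bytes_emitted=3
After char 7 ('m'=38): chars_in_quartet=4 acc=0x80B766 -> emit 80 B7 66, reset; bytes_emitted=6

Answer: 9D BC 68 80 B7 66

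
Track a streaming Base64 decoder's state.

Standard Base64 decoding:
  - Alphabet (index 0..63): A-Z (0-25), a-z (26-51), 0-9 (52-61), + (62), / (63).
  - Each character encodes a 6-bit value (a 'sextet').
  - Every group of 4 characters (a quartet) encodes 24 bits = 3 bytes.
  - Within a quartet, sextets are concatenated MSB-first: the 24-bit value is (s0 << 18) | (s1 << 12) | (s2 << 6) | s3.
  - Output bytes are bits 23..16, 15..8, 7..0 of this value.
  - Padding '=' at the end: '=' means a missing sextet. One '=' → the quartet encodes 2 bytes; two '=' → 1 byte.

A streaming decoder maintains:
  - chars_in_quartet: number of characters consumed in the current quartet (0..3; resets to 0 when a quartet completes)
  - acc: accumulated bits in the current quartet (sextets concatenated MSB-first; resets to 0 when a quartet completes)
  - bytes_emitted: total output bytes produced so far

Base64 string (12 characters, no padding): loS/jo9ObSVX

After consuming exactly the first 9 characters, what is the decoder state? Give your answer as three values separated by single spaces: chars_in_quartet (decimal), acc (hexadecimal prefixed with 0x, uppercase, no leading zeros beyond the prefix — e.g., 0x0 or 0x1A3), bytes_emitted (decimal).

After char 0 ('l'=37): chars_in_quartet=1 acc=0x25 bytes_emitted=0
After char 1 ('o'=40): chars_in_quartet=2 acc=0x968 bytes_emitted=0
After char 2 ('S'=18): chars_in_quartet=3 acc=0x25A12 bytes_emitted=0
After char 3 ('/'=63): chars_in_quartet=4 acc=0x9684BF -> emit 96 84 BF, reset; bytes_emitted=3
After char 4 ('j'=35): chars_in_quartet=1 acc=0x23 bytes_emitted=3
After char 5 ('o'=40): chars_in_quartet=2 acc=0x8E8 bytes_emitted=3
After char 6 ('9'=61): chars_in_quartet=3 acc=0x23A3D bytes_emitted=3
After char 7 ('O'=14): chars_in_quartet=4 acc=0x8E8F4E -> emit 8E 8F 4E, reset; bytes_emitted=6
After char 8 ('b'=27): chars_in_quartet=1 acc=0x1B bytes_emitted=6

Answer: 1 0x1B 6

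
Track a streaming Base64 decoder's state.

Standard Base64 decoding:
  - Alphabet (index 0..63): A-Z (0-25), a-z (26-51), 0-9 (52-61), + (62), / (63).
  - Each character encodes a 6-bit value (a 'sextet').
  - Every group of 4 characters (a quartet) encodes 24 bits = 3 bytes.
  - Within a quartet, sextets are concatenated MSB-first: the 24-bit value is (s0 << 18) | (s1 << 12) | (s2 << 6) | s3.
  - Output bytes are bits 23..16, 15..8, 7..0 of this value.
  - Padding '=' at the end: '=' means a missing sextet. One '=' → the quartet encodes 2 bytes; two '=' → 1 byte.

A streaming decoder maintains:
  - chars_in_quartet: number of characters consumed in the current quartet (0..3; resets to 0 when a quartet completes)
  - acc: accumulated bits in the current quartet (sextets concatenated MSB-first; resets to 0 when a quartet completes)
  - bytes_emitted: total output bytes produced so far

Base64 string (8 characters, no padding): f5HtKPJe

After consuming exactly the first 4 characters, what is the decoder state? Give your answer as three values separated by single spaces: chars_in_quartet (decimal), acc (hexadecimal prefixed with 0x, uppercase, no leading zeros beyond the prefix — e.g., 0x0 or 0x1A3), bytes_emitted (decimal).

After char 0 ('f'=31): chars_in_quartet=1 acc=0x1F bytes_emitted=0
After char 1 ('5'=57): chars_in_quartet=2 acc=0x7F9 bytes_emitted=0
After char 2 ('H'=7): chars_in_quartet=3 acc=0x1FE47 bytes_emitted=0
After char 3 ('t'=45): chars_in_quartet=4 acc=0x7F91ED -> emit 7F 91 ED, reset; bytes_emitted=3

Answer: 0 0x0 3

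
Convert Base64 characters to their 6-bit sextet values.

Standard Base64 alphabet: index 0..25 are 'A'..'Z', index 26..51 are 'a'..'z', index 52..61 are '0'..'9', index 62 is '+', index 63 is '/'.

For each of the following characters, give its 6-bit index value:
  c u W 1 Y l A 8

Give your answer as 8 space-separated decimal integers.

Answer: 28 46 22 53 24 37 0 60

Derivation:
'c': a..z range, 26 + ord('c') − ord('a') = 28
'u': a..z range, 26 + ord('u') − ord('a') = 46
'W': A..Z range, ord('W') − ord('A') = 22
'1': 0..9 range, 52 + ord('1') − ord('0') = 53
'Y': A..Z range, ord('Y') − ord('A') = 24
'l': a..z range, 26 + ord('l') − ord('a') = 37
'A': A..Z range, ord('A') − ord('A') = 0
'8': 0..9 range, 52 + ord('8') − ord('0') = 60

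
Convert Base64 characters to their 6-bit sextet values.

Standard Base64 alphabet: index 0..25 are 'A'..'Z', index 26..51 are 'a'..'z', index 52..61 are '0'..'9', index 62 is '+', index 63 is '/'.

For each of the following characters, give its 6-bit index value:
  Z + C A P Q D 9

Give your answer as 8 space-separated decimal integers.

'Z': A..Z range, ord('Z') − ord('A') = 25
'+': index 62
'C': A..Z range, ord('C') − ord('A') = 2
'A': A..Z range, ord('A') − ord('A') = 0
'P': A..Z range, ord('P') − ord('A') = 15
'Q': A..Z range, ord('Q') − ord('A') = 16
'D': A..Z range, ord('D') − ord('A') = 3
'9': 0..9 range, 52 + ord('9') − ord('0') = 61

Answer: 25 62 2 0 15 16 3 61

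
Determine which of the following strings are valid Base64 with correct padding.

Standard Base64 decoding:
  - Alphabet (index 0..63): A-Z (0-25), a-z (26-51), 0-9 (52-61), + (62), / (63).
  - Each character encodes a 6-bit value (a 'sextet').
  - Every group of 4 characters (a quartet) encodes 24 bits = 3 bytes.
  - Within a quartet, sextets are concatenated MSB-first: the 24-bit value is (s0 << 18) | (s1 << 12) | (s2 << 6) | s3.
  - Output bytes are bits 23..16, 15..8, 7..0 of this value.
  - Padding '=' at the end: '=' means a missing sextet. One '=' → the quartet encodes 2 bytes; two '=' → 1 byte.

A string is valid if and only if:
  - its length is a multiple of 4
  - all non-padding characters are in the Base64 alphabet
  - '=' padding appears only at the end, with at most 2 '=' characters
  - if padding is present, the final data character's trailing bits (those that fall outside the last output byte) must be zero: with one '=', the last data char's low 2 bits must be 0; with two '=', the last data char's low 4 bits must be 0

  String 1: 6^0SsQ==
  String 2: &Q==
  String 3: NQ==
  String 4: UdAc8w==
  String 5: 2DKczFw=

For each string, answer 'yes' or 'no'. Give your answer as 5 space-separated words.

Answer: no no yes yes yes

Derivation:
String 1: '6^0SsQ==' → invalid (bad char(s): ['^'])
String 2: '&Q==' → invalid (bad char(s): ['&'])
String 3: 'NQ==' → valid
String 4: 'UdAc8w==' → valid
String 5: '2DKczFw=' → valid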